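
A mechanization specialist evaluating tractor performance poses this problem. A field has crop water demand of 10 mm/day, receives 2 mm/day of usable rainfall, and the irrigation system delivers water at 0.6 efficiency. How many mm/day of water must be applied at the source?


IWR = (ETc - Pe) / Ea
    = (10 - 2) / 0.6
    = 8 / 0.6
    = 13.33 mm/day


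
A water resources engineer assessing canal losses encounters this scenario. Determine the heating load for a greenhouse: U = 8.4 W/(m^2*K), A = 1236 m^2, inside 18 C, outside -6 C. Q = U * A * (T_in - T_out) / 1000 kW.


dT = 18 - (-6) = 24 K
Q = U * A * dT
  = 8.4 * 1236 * 24
  = 249177.60 W = 249.18 kW


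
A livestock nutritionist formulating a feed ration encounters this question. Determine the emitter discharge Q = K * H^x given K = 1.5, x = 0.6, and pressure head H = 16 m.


Q = K * H^x
  = 1.5 * 16^0.6
  = 1.5 * 5.2780
  = 7.92 L/h


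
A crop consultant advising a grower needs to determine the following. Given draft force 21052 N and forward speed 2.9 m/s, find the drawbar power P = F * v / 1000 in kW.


P = F * v / 1000
  = 21052 * 2.9 / 1000
  = 61050.80 / 1000
  = 61.05 kW


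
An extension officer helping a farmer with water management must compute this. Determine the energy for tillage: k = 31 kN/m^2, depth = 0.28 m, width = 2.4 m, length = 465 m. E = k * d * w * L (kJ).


E = k * d * w * L
  = 31 * 0.28 * 2.4 * 465
  = 9686.88 kJ


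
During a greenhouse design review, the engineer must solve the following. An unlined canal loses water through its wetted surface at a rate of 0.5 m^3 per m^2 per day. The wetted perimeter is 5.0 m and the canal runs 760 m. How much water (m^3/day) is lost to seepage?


S = C * P * L
  = 0.5 * 5.0 * 760
  = 1900 m^3/day


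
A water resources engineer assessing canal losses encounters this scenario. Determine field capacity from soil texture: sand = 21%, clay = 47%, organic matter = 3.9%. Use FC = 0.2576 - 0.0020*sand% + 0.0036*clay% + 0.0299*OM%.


FC = 0.2576 - 0.0020*21 + 0.0036*47 + 0.0299*3.9
   = 0.2576 - 0.0420 + 0.1692 + 0.1166
   = 0.5014


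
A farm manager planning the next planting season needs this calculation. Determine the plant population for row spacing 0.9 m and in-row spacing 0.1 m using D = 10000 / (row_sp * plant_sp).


D = 10000 / (row_sp * plant_sp)
  = 10000 / (0.9 * 0.1)
  = 10000 / 0.0900
  = 111111.11 plants/ha


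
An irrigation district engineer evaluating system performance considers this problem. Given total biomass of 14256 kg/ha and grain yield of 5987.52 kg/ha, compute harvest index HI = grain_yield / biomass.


HI = grain_yield / biomass
   = 5987.52 / 14256
   = 0.42


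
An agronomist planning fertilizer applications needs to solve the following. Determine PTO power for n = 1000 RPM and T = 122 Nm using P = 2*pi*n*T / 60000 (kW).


P = 2*pi*n*T / 60000
  = 2*pi * 1000 * 122 / 60000
  = 766548.61 / 60000
  = 12.78 kW


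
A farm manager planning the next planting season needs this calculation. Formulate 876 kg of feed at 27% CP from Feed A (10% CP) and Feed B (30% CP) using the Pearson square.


parts_A = CP_b - target = 30 - 27 = 3
parts_B = target - CP_a = 27 - 10 = 17
total_parts = 3 + 17 = 20
Feed A = 876 * 3 / 20 = 131.40 kg
Feed B = 876 * 17 / 20 = 744.60 kg

131.40 kg


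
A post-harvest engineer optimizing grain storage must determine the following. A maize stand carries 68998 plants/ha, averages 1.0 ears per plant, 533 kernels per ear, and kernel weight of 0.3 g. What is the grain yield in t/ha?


Y = density * ears * kernels * kw
  = 68998 * 1.0 * 533 * 0.3 g/ha
  = 11032780.20 g/ha
  = 11032.78 kg/ha = 11.03 t/ha


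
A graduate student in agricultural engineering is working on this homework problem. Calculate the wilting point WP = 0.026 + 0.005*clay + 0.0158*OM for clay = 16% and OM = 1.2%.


WP = 0.026 + 0.005*16 + 0.0158*1.2
   = 0.026 + 0.0800 + 0.0190
   = 0.1250


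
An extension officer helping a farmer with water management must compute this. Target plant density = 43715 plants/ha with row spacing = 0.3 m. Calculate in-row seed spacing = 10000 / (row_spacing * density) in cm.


spacing = 10000 / (row_sp * density)
        = 10000 / (0.3 * 43715)
        = 10000 / 13114.50
        = 0.76251 m = 76.25 cm


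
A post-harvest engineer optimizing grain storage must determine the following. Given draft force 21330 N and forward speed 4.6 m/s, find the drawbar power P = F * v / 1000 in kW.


P = F * v / 1000
  = 21330 * 4.6 / 1000
  = 98118 / 1000
  = 98.12 kW


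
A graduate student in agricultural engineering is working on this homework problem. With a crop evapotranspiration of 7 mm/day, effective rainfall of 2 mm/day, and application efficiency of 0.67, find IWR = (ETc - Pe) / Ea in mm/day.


IWR = (ETc - Pe) / Ea
    = (7 - 2) / 0.67
    = 5 / 0.67
    = 7.46 mm/day


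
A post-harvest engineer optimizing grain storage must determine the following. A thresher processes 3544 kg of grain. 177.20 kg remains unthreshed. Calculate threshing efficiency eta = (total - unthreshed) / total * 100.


eta = (total - unthreshed) / total * 100
    = (3544 - 177.20) / 3544 * 100
    = 3366.80 / 3544 * 100
    = 95%


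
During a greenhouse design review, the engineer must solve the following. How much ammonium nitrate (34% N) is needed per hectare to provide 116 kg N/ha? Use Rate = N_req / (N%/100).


Rate = N_required / (N_content / 100)
     = 116 / (34 / 100)
     = 116 / 0.34
     = 341.18 kg/ha


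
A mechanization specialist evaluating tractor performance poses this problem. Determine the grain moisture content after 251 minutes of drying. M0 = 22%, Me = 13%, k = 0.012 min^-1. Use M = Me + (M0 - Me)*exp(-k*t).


M = Me + (M0 - Me) * e^(-k*t)
  = 13 + (22 - 13) * e^(-0.012*251)
  = 13 + 9 * e^(-3.012)
  = 13 + 9 * 0.04919
  = 13 + 0.4427
  = 13.44%


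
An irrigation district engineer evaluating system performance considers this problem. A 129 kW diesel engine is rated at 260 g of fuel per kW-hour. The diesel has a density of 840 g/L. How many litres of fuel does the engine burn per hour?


FC = P * BSFC / rho_fuel
   = 129 * 260 / 840
   = 33540 / 840
   = 39.93 L/h


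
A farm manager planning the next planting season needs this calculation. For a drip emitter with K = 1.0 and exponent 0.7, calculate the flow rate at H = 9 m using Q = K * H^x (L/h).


Q = K * H^x
  = 1.0 * 9^0.7
  = 1.0 * 4.6555
  = 4.66 L/h


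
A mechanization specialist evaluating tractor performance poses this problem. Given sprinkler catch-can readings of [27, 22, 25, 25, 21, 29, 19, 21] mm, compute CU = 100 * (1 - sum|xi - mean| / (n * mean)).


xbar = 189 / 8 = 23.625
sum|xi - xbar| = 23
CU = 100 * (1 - 23 / (8 * 23.625))
   = 100 * (1 - 0.1217)
   = 87.83%


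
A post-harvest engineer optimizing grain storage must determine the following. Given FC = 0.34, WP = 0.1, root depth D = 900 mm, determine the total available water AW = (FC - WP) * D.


AW = (FC - WP) * D
   = (0.34 - 0.1) * 900
   = 0.24 * 900
   = 216 mm


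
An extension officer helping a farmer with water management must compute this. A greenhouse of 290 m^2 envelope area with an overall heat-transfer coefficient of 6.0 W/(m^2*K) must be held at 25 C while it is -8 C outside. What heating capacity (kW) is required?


dT = 25 - (-8) = 33 K
Q = U * A * dT
  = 6.0 * 290 * 33
  = 57420 W = 57.42 kW


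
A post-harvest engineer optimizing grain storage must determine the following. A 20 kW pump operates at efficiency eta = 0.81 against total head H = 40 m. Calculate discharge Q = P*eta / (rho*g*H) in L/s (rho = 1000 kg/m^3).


Q = (P * 1000 * eta) / (rho * g * H)
  = (20 * 1000 * 0.81) / (1000 * 9.81 * 40)
  = 16200 / 392400
  = 0.04128 m^3/s = 41.28 L/s


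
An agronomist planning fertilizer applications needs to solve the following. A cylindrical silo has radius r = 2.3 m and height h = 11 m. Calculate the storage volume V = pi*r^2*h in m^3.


V = pi * r^2 * h
  = pi * 2.3^2 * 11
  = pi * 5.29 * 11
  = 182.81 m^3


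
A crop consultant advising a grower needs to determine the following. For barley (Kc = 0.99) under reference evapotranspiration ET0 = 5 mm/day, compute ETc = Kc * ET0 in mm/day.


ETc = Kc * ET0
    = 0.99 * 5
    = 4.95 mm/day


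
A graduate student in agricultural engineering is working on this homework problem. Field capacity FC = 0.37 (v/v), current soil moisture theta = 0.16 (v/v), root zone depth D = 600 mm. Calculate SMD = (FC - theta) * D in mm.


SMD = (FC - theta) * D
    = (0.37 - 0.16) * 600
    = 0.210 * 600
    = 126 mm


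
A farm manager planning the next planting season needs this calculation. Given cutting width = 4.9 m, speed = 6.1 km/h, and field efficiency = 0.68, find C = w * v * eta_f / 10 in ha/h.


C = w * v * eta_f / 10
  = 4.9 * 6.1 * 0.68 / 10
  = 20.33 / 10
  = 2.03 ha/h


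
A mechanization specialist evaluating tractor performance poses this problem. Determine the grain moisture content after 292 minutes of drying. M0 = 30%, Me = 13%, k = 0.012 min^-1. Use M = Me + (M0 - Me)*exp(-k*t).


M = Me + (M0 - Me) * e^(-k*t)
  = 13 + (30 - 13) * e^(-0.012*292)
  = 13 + 17 * e^(-3.504)
  = 13 + 17 * 0.03008
  = 13 + 0.5113
  = 13.51%


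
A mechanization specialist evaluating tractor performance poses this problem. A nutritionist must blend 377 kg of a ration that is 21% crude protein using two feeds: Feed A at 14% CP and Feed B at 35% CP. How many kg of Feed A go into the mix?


parts_A = CP_b - target = 35 - 21 = 14
parts_B = target - CP_a = 21 - 14 = 7
total_parts = 14 + 7 = 21
Feed A = 377 * 14 / 21 = 251.33 kg
Feed B = 377 * 7 / 21 = 125.67 kg

251.33 kg


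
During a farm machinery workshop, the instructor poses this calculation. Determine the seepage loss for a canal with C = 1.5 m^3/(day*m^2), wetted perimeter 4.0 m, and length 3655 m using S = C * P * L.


S = C * P * L
  = 1.5 * 4.0 * 3655
  = 21930 m^3/day


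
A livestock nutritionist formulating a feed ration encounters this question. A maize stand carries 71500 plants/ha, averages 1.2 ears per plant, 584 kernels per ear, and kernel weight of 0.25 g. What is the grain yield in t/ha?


Y = density * ears * kernels * kw
  = 71500 * 1.2 * 584 * 0.25 g/ha
  = 12526800 g/ha
  = 12526.80 kg/ha = 12.53 t/ha


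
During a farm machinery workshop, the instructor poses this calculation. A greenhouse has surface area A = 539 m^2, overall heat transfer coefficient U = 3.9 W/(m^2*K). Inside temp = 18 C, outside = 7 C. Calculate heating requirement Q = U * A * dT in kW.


dT = 18 - (7) = 11 K
Q = U * A * dT
  = 3.9 * 539 * 11
  = 23123.10 W = 23.12 kW


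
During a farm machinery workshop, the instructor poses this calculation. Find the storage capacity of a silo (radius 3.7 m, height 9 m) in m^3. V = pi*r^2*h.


V = pi * r^2 * h
  = pi * 3.7^2 * 9
  = pi * 13.69 * 9
  = 387.08 m^3


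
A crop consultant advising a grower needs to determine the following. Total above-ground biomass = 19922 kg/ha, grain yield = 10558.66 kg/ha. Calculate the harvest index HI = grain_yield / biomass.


HI = grain_yield / biomass
   = 10558.66 / 19922
   = 0.53


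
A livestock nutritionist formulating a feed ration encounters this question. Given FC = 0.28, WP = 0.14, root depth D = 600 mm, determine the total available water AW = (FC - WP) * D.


AW = (FC - WP) * D
   = (0.28 - 0.14) * 600
   = 0.14 * 600
   = 84 mm


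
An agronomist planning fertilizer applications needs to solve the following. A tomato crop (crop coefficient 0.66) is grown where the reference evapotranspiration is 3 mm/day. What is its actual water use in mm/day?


ETc = Kc * ET0
    = 0.66 * 3
    = 1.98 mm/day


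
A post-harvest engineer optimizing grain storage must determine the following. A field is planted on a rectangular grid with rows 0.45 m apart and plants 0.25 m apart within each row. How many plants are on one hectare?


D = 10000 / (row_sp * plant_sp)
  = 10000 / (0.45 * 0.25)
  = 10000 / 0.1125
  = 88888.89 plants/ha


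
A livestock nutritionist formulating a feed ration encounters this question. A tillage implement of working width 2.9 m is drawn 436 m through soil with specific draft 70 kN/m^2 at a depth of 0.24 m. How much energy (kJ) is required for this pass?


E = k * d * w * L
  = 70 * 0.24 * 2.9 * 436
  = 21241.92 kJ


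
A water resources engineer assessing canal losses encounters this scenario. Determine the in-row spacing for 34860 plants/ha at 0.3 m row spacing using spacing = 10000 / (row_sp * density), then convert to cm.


spacing = 10000 / (row_sp * density)
        = 10000 / (0.3 * 34860)
        = 10000 / 10458
        = 0.95621 m = 95.62 cm


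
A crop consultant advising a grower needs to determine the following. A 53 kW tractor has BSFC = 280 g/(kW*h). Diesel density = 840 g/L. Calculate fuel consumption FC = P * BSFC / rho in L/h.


FC = P * BSFC / rho_fuel
   = 53 * 280 / 840
   = 14840 / 840
   = 17.67 L/h


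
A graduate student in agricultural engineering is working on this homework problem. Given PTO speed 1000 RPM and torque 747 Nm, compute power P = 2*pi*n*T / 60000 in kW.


P = 2*pi*n*T / 60000
  = 2*pi * 1000 * 747 / 60000
  = 4693539.42 / 60000
  = 78.23 kW


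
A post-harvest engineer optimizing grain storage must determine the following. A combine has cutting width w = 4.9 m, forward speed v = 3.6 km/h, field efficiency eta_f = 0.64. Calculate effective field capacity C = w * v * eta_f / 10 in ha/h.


C = w * v * eta_f / 10
  = 4.9 * 3.6 * 0.64 / 10
  = 11.29 / 10
  = 1.13 ha/h


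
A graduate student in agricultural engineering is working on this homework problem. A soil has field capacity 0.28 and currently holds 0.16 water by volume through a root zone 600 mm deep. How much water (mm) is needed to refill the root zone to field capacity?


SMD = (FC - theta) * D
    = (0.28 - 0.16) * 600
    = 0.120 * 600
    = 72 mm


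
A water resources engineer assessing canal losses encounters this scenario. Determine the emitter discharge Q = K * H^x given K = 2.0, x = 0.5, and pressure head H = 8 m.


Q = K * H^x
  = 2.0 * 8^0.5
  = 2.0 * 2.8284
  = 5.66 L/h


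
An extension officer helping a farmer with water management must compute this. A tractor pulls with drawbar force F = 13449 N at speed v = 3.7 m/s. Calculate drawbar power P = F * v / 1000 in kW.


P = F * v / 1000
  = 13449 * 3.7 / 1000
  = 49761.30 / 1000
  = 49.76 kW


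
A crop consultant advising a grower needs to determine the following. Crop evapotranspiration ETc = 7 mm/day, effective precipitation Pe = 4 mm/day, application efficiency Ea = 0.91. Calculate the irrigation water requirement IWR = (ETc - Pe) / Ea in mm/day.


IWR = (ETc - Pe) / Ea
    = (7 - 4) / 0.91
    = 3 / 0.91
    = 3.30 mm/day


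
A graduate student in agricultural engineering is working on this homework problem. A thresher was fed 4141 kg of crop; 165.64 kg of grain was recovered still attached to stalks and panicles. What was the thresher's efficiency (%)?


eta = (total - unthreshed) / total * 100
    = (4141 - 165.64) / 4141 * 100
    = 3975.36 / 4141 * 100
    = 96%


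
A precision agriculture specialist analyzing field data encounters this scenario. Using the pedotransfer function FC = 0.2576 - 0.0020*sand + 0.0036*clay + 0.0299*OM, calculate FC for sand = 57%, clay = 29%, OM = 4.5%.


FC = 0.2576 - 0.0020*57 + 0.0036*29 + 0.0299*4.5
   = 0.2576 - 0.1140 + 0.1044 + 0.1346
   = 0.3826


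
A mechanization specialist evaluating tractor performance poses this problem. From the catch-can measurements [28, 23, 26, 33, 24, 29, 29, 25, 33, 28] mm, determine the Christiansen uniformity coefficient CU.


xbar = 278 / 10 = 27.800
sum|xi - xbar| = 26.400
CU = 100 * (1 - 26.400 / (10 * 27.800))
   = 100 * (1 - 0.0950)
   = 90.50%


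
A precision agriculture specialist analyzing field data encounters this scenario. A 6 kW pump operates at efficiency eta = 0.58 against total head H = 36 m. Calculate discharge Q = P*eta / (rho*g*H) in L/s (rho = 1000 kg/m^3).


Q = (P * 1000 * eta) / (rho * g * H)
  = (6 * 1000 * 0.58) / (1000 * 9.81 * 36)
  = 3480 / 353160
  = 0.00985 m^3/s = 9.85 L/s


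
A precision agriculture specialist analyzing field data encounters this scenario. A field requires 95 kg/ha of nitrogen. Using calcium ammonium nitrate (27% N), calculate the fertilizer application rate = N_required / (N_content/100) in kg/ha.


Rate = N_required / (N_content / 100)
     = 95 / (27 / 100)
     = 95 / 0.27
     = 351.85 kg/ha


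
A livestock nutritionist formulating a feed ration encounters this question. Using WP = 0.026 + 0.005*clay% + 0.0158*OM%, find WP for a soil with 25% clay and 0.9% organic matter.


WP = 0.026 + 0.005*25 + 0.0158*0.9
   = 0.026 + 0.1250 + 0.0142
   = 0.1652


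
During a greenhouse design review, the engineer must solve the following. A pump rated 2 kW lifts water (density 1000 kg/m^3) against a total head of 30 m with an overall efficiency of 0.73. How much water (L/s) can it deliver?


Q = (P * 1000 * eta) / (rho * g * H)
  = (2 * 1000 * 0.73) / (1000 * 9.81 * 30)
  = 1460 / 294300
  = 0.00496 m^3/s = 4.96 L/s


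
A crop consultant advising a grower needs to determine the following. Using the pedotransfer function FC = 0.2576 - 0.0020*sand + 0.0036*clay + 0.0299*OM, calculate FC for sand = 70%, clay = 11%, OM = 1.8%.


FC = 0.2576 - 0.0020*70 + 0.0036*11 + 0.0299*1.8
   = 0.2576 - 0.1400 + 0.0396 + 0.0538
   = 0.2110


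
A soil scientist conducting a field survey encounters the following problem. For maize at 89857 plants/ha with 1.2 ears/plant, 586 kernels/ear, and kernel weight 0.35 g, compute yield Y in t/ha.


Y = density * ears * kernels * kw
  = 89857 * 1.2 * 586 * 0.35 g/ha
  = 22115604.84 g/ha
  = 22115.60 kg/ha = 22.12 t/ha


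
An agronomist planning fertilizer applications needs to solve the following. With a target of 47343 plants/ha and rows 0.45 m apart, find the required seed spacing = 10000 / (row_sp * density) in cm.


spacing = 10000 / (row_sp * density)
        = 10000 / (0.45 * 47343)
        = 10000 / 21304.35
        = 0.46939 m = 46.94 cm


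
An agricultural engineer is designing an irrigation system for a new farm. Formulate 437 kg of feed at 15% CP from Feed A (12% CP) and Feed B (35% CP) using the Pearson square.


parts_A = CP_b - target = 35 - 15 = 20
parts_B = target - CP_a = 15 - 12 = 3
total_parts = 20 + 3 = 23
Feed A = 437 * 20 / 23 = 380 kg
Feed B = 437 * 3 / 23 = 57 kg

380 kg


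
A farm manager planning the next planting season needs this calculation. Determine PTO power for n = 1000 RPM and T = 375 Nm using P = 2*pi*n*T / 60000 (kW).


P = 2*pi*n*T / 60000
  = 2*pi * 1000 * 375 / 60000
  = 2356194.49 / 60000
  = 39.27 kW


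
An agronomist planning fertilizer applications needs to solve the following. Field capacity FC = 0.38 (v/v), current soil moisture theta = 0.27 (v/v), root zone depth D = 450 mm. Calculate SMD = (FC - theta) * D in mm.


SMD = (FC - theta) * D
    = (0.38 - 0.27) * 450
    = 0.110 * 450
    = 49.50 mm


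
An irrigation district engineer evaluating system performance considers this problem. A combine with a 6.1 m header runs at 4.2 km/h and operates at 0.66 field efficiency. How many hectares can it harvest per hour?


C = w * v * eta_f / 10
  = 6.1 * 4.2 * 0.66 / 10
  = 16.91 / 10
  = 1.69 ha/h


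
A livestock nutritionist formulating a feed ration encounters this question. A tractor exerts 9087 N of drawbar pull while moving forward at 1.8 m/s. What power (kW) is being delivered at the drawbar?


P = F * v / 1000
  = 9087 * 1.8 / 1000
  = 16356.60 / 1000
  = 16.36 kW


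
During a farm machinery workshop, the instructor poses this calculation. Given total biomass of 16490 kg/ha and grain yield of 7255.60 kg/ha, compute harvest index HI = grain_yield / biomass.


HI = grain_yield / biomass
   = 7255.60 / 16490
   = 0.44


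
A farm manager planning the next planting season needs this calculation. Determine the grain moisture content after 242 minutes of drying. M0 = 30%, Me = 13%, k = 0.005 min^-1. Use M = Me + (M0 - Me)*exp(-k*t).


M = Me + (M0 - Me) * e^(-k*t)
  = 13 + (30 - 13) * e^(-0.005*242)
  = 13 + 17 * e^(-1.210)
  = 13 + 17 * 0.29820
  = 13 + 5.0694
  = 18.07%


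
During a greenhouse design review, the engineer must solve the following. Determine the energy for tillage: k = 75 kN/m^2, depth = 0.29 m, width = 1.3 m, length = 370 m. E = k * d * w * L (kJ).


E = k * d * w * L
  = 75 * 0.29 * 1.3 * 370
  = 10461.75 kJ


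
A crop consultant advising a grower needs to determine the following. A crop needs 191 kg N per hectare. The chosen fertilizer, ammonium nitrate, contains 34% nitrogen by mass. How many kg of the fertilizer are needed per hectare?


Rate = N_required / (N_content / 100)
     = 191 / (34 / 100)
     = 191 / 0.34
     = 561.76 kg/ha


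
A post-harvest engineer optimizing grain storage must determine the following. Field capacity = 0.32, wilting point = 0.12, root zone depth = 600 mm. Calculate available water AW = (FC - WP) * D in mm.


AW = (FC - WP) * D
   = (0.32 - 0.12) * 600
   = 0.20 * 600
   = 120 mm


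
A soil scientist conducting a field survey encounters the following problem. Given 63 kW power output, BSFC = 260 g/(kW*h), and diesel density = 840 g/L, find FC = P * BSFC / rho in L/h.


FC = P * BSFC / rho_fuel
   = 63 * 260 / 840
   = 16380 / 840
   = 19.50 L/h


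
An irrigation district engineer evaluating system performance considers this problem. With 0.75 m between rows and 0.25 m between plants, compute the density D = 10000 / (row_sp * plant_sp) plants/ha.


D = 10000 / (row_sp * plant_sp)
  = 10000 / (0.75 * 0.25)
  = 10000 / 0.1875
  = 53333.33 plants/ha


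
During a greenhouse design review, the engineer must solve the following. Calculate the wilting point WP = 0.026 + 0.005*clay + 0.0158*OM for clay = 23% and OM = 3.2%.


WP = 0.026 + 0.005*23 + 0.0158*3.2
   = 0.026 + 0.1150 + 0.0506
   = 0.1916


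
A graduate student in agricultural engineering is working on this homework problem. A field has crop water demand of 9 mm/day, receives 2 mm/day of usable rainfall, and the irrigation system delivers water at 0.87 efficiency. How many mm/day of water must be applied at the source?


IWR = (ETc - Pe) / Ea
    = (9 - 2) / 0.87
    = 7 / 0.87
    = 8.05 mm/day


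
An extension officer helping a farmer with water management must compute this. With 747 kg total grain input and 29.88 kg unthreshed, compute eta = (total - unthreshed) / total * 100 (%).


eta = (total - unthreshed) / total * 100
    = (747 - 29.88) / 747 * 100
    = 717.12 / 747 * 100
    = 96%


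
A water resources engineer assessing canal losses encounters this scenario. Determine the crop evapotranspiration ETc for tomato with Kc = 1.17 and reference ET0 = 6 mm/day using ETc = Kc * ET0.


ETc = Kc * ET0
    = 1.17 * 6
    = 7.02 mm/day


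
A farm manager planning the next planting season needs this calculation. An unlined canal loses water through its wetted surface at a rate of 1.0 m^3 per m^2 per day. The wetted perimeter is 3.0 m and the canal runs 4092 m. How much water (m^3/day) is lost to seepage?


S = C * P * L
  = 1.0 * 3.0 * 4092
  = 12276 m^3/day


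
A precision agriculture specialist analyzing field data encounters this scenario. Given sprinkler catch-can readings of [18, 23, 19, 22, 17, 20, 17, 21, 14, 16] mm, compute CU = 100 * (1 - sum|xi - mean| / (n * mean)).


xbar = 187 / 10 = 18.700
sum|xi - xbar| = 23
CU = 100 * (1 - 23 / (10 * 18.700))
   = 100 * (1 - 0.1230)
   = 87.70%


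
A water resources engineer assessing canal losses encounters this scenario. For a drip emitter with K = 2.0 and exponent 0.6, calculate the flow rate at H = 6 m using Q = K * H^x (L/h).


Q = K * H^x
  = 2.0 * 6^0.6
  = 2.0 * 2.9302
  = 5.86 L/h


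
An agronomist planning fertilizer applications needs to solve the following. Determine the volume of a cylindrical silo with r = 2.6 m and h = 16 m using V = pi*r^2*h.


V = pi * r^2 * h
  = pi * 2.6^2 * 16
  = pi * 6.76 * 16
  = 339.79 m^3


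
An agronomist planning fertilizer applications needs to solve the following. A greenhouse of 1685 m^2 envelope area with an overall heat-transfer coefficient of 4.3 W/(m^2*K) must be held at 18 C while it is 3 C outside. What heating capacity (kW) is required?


dT = 18 - (3) = 15 K
Q = U * A * dT
  = 4.3 * 1685 * 15
  = 108682.50 W = 108.68 kW


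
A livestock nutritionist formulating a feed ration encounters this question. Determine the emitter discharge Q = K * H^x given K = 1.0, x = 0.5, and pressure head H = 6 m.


Q = K * H^x
  = 1.0 * 6^0.5
  = 1.0 * 2.4495
  = 2.45 L/h


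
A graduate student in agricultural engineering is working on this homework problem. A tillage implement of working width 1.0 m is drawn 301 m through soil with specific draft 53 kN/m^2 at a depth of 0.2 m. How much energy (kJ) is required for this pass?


E = k * d * w * L
  = 53 * 0.2 * 1.0 * 301
  = 3190.60 kJ


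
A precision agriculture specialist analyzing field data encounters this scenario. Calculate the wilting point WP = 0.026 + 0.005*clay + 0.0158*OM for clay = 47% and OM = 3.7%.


WP = 0.026 + 0.005*47 + 0.0158*3.7
   = 0.026 + 0.2350 + 0.0585
   = 0.3195


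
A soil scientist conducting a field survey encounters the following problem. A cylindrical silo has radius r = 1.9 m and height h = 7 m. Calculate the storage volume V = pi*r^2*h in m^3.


V = pi * r^2 * h
  = pi * 1.9^2 * 7
  = pi * 3.61 * 7
  = 79.39 m^3


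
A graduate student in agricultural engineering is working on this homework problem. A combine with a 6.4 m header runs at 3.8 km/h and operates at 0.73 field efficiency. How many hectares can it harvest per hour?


C = w * v * eta_f / 10
  = 6.4 * 3.8 * 0.73 / 10
  = 17.75 / 10
  = 1.78 ha/h


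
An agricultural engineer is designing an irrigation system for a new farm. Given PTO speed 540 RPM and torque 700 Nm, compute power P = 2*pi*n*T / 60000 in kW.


P = 2*pi*n*T / 60000
  = 2*pi * 540 * 700 / 60000
  = 2375044.05 / 60000
  = 39.58 kW


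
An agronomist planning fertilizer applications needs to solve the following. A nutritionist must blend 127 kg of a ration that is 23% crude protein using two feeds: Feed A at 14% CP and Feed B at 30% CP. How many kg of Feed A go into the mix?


parts_A = CP_b - target = 30 - 23 = 7
parts_B = target - CP_a = 23 - 14 = 9
total_parts = 7 + 9 = 16
Feed A = 127 * 7 / 16 = 55.56 kg
Feed B = 127 * 9 / 16 = 71.44 kg

55.56 kg


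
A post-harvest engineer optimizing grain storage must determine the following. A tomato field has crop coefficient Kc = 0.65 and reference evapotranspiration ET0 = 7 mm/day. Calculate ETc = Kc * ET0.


ETc = Kc * ET0
    = 0.65 * 7
    = 4.55 mm/day


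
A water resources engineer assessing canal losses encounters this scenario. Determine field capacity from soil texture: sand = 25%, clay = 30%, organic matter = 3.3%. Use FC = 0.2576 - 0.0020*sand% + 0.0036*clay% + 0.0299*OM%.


FC = 0.2576 - 0.0020*25 + 0.0036*30 + 0.0299*3.3
   = 0.2576 - 0.0500 + 0.1080 + 0.0987
   = 0.4143


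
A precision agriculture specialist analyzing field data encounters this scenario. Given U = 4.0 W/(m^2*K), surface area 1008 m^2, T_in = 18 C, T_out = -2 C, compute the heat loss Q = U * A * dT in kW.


dT = 18 - (-2) = 20 K
Q = U * A * dT
  = 4.0 * 1008 * 20
  = 80640 W = 80.64 kW


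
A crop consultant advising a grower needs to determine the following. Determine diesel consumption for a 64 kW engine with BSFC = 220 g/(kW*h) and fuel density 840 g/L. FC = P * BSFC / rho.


FC = P * BSFC / rho_fuel
   = 64 * 220 / 840
   = 14080 / 840
   = 16.76 L/h


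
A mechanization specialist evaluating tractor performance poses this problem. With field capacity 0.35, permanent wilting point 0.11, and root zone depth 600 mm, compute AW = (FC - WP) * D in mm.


AW = (FC - WP) * D
   = (0.35 - 0.11) * 600
   = 0.24 * 600
   = 144 mm


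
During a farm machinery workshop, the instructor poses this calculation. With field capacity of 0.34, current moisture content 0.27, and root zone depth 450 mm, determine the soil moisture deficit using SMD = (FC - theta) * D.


SMD = (FC - theta) * D
    = (0.34 - 0.27) * 450
    = 0.070 * 450
    = 31.50 mm


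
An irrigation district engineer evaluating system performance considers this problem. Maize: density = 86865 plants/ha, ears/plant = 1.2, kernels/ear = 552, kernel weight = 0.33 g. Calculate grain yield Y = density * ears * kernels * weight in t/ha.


Y = density * ears * kernels * kw
  = 86865 * 1.2 * 552 * 0.33 g/ha
  = 18987994.08 g/ha
  = 18987.99 kg/ha = 18.99 t/ha


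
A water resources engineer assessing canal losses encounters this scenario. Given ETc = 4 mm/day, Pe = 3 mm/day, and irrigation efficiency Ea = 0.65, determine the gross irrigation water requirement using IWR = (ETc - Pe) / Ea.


IWR = (ETc - Pe) / Ea
    = (4 - 3) / 0.65
    = 1 / 0.65
    = 1.54 mm/day


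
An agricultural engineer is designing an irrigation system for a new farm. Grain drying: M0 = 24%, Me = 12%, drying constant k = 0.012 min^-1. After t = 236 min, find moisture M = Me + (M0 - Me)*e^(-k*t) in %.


M = Me + (M0 - Me) * e^(-k*t)
  = 12 + (24 - 12) * e^(-0.012*236)
  = 12 + 12 * e^(-2.832)
  = 12 + 12 * 0.05889
  = 12 + 0.7067
  = 12.71%


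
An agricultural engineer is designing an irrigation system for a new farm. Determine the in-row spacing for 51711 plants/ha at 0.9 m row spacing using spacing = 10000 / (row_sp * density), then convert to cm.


spacing = 10000 / (row_sp * density)
        = 10000 / (0.9 * 51711)
        = 10000 / 46539.90
        = 0.21487 m = 21.49 cm


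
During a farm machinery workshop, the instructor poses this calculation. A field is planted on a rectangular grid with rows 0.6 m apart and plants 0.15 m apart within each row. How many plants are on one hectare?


D = 10000 / (row_sp * plant_sp)
  = 10000 / (0.6 * 0.15)
  = 10000 / 0.0900
  = 111111.11 plants/ha


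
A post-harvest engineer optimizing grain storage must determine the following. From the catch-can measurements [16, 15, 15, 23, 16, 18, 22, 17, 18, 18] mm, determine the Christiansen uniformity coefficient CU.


xbar = 178 / 10 = 17.800
sum|xi - xbar| = 20
CU = 100 * (1 - 20 / (10 * 17.800))
   = 100 * (1 - 0.1124)
   = 88.76%


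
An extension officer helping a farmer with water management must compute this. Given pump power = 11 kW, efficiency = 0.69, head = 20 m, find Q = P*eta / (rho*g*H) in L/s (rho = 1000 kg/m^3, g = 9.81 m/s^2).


Q = (P * 1000 * eta) / (rho * g * H)
  = (11 * 1000 * 0.69) / (1000 * 9.81 * 20)
  = 7590 / 196200
  = 0.03869 m^3/s = 38.69 L/s


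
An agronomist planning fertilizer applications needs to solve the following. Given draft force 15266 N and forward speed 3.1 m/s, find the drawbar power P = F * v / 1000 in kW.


P = F * v / 1000
  = 15266 * 3.1 / 1000
  = 47324.60 / 1000
  = 47.32 kW


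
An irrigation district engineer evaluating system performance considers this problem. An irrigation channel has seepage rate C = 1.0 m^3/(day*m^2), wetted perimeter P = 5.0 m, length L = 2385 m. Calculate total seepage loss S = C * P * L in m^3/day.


S = C * P * L
  = 1.0 * 5.0 * 2385
  = 11925 m^3/day


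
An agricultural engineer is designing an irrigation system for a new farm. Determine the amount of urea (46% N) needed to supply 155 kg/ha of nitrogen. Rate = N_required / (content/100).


Rate = N_required / (N_content / 100)
     = 155 / (46 / 100)
     = 155 / 0.46
     = 336.96 kg/ha


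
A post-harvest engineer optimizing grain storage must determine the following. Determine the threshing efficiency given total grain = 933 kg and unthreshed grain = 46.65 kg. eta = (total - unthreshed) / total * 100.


eta = (total - unthreshed) / total * 100
    = (933 - 46.65) / 933 * 100
    = 886.35 / 933 * 100
    = 95%


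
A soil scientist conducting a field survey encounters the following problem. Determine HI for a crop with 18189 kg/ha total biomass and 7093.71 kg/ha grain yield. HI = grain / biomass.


HI = grain_yield / biomass
   = 7093.71 / 18189
   = 0.39


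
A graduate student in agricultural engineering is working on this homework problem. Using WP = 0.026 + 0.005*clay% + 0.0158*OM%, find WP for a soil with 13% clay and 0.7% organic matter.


WP = 0.026 + 0.005*13 + 0.0158*0.7
   = 0.026 + 0.0650 + 0.0111
   = 0.1021


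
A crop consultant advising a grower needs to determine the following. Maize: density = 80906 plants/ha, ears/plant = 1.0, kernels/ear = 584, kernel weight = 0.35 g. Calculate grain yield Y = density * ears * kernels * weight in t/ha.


Y = density * ears * kernels * kw
  = 80906 * 1.0 * 584 * 0.35 g/ha
  = 16537186.40 g/ha
  = 16537.19 kg/ha = 16.54 t/ha


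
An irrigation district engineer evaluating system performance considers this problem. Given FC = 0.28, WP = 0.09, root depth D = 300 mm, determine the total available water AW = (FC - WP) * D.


AW = (FC - WP) * D
   = (0.28 - 0.09) * 300
   = 0.19 * 300
   = 57 mm


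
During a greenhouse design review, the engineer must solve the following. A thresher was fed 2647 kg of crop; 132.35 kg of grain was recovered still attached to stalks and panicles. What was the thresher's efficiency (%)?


eta = (total - unthreshed) / total * 100
    = (2647 - 132.35) / 2647 * 100
    = 2514.65 / 2647 * 100
    = 95%


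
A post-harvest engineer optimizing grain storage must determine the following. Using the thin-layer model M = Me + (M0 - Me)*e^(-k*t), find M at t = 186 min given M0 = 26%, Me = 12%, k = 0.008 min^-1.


M = Me + (M0 - Me) * e^(-k*t)
  = 12 + (26 - 12) * e^(-0.008*186)
  = 12 + 14 * e^(-1.488)
  = 12 + 14 * 0.22582
  = 12 + 3.1615
  = 15.16%


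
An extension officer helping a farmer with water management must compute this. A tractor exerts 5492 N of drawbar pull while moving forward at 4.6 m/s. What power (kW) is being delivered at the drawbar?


P = F * v / 1000
  = 5492 * 4.6 / 1000
  = 25263.20 / 1000
  = 25.26 kW


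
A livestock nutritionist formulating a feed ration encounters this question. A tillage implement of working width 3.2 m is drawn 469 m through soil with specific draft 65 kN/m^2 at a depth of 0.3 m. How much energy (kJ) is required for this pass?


E = k * d * w * L
  = 65 * 0.3 * 3.2 * 469
  = 29265.60 kJ


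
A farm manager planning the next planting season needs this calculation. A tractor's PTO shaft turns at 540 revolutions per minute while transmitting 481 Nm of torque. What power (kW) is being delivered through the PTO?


P = 2*pi*n*T / 60000
  = 2*pi * 540 * 481 / 60000
  = 1631994.55 / 60000
  = 27.20 kW


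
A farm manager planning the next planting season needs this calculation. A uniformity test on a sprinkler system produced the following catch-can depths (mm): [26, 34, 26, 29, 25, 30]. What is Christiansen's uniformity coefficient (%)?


xbar = 170 / 6 = 28.333
sum|xi - xbar| = 16
CU = 100 * (1 - 16 / (6 * 28.333))
   = 100 * (1 - 0.0941)
   = 90.59%


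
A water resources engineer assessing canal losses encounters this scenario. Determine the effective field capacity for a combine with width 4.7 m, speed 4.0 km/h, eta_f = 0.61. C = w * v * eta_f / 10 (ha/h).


C = w * v * eta_f / 10
  = 4.7 * 4.0 * 0.61 / 10
  = 11.47 / 10
  = 1.15 ha/h


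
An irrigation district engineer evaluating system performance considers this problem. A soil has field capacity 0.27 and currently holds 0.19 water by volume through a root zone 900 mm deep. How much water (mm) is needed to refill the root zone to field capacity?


SMD = (FC - theta) * D
    = (0.27 - 0.19) * 900
    = 0.080 * 900
    = 72 mm


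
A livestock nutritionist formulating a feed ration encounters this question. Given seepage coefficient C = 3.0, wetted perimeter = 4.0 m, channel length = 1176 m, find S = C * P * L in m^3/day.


S = C * P * L
  = 3.0 * 4.0 * 1176
  = 14112 m^3/day


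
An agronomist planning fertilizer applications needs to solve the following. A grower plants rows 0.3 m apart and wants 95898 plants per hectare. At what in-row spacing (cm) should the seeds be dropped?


spacing = 10000 / (row_sp * density)
        = 10000 / (0.3 * 95898)
        = 10000 / 28769.40
        = 0.34759 m = 34.76 cm


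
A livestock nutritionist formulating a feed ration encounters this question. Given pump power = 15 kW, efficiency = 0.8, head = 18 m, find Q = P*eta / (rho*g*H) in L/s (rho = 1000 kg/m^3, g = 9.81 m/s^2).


Q = (P * 1000 * eta) / (rho * g * H)
  = (15 * 1000 * 0.8) / (1000 * 9.81 * 18)
  = 12000 / 176580
  = 0.06796 m^3/s = 67.96 L/s


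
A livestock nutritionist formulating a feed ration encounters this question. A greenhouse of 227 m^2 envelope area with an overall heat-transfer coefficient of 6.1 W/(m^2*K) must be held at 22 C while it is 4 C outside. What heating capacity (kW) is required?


dT = 22 - (4) = 18 K
Q = U * A * dT
  = 6.1 * 227 * 18
  = 24924.60 W = 24.92 kW


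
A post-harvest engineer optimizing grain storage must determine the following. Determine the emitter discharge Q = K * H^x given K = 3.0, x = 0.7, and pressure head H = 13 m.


Q = K * H^x
  = 3.0 * 13^0.7
  = 3.0 * 6.0223
  = 18.07 L/h


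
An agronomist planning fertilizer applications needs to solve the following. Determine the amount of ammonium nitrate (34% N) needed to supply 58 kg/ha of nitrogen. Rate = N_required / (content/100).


Rate = N_required / (N_content / 100)
     = 58 / (34 / 100)
     = 58 / 0.34
     = 170.59 kg/ha


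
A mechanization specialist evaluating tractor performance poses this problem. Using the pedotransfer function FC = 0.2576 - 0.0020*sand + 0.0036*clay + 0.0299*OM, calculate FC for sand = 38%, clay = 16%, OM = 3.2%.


FC = 0.2576 - 0.0020*38 + 0.0036*16 + 0.0299*3.2
   = 0.2576 - 0.0760 + 0.0576 + 0.0957
   = 0.3349


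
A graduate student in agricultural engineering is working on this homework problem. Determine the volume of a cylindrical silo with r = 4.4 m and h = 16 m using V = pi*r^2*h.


V = pi * r^2 * h
  = pi * 4.4^2 * 16
  = pi * 19.36 * 16
  = 973.14 m^3


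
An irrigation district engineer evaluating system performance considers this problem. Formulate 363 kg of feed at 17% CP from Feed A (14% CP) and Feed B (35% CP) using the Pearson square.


parts_A = CP_b - target = 35 - 17 = 18
parts_B = target - CP_a = 17 - 14 = 3
total_parts = 18 + 3 = 21
Feed A = 363 * 18 / 21 = 311.14 kg
Feed B = 363 * 3 / 21 = 51.86 kg

311.14 kg


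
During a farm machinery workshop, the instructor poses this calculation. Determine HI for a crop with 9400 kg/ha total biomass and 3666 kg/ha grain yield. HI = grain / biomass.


HI = grain_yield / biomass
   = 3666 / 9400
   = 0.39


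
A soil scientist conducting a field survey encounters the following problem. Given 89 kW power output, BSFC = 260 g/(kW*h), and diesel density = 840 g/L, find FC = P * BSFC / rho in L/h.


FC = P * BSFC / rho_fuel
   = 89 * 260 / 840
   = 23140 / 840
   = 27.55 L/h


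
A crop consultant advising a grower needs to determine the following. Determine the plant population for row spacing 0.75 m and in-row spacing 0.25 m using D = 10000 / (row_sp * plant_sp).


D = 10000 / (row_sp * plant_sp)
  = 10000 / (0.75 * 0.25)
  = 10000 / 0.1875
  = 53333.33 plants/ha


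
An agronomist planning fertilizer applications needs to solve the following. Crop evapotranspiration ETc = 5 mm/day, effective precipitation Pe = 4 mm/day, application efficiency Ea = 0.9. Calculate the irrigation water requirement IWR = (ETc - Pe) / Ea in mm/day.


IWR = (ETc - Pe) / Ea
    = (5 - 4) / 0.9
    = 1 / 0.9
    = 1.11 mm/day


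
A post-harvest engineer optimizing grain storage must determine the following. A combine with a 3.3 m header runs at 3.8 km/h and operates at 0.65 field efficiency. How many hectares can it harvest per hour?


C = w * v * eta_f / 10
  = 3.3 * 3.8 * 0.65 / 10
  = 8.15 / 10
  = 0.82 ha/h
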